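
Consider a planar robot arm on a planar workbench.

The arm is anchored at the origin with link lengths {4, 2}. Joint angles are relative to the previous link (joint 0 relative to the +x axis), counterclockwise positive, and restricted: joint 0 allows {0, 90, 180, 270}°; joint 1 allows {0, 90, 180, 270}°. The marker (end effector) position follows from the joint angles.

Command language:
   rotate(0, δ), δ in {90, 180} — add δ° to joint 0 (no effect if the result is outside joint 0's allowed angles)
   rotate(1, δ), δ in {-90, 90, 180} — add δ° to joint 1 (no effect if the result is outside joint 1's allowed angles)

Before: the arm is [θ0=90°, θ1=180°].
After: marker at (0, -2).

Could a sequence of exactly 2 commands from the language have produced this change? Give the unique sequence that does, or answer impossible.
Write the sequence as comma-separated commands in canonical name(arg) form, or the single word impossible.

initial: [θ0=90°, θ1=180°]
[1] after rotate(0, 90): [θ0=180°, θ1=180°]
[2] after rotate(0, 90): [θ0=270°, θ1=180°]
all 25 alternatives checked — unique.

rotate(0, 90), rotate(0, 90)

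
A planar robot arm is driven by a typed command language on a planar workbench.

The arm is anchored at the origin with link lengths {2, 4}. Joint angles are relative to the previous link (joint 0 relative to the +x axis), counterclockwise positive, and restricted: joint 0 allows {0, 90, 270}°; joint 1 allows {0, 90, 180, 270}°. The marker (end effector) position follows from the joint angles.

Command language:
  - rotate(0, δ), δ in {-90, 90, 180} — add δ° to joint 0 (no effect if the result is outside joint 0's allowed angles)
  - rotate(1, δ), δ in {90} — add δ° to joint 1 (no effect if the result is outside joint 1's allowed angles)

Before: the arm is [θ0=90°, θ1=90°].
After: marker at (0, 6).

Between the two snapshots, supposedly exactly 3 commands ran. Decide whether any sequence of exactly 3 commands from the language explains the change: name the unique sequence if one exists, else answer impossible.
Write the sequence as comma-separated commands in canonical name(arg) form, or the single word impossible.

from: [θ0=90°, θ1=90°]
step 1 (rotate(1, 90)): [θ0=90°, θ1=180°]
step 2 (rotate(1, 90)): [θ0=90°, θ1=270°]
step 3 (rotate(1, 90)): [θ0=90°, θ1=0°]
no rival 3-sequence matches.

rotate(1, 90), rotate(1, 90), rotate(1, 90)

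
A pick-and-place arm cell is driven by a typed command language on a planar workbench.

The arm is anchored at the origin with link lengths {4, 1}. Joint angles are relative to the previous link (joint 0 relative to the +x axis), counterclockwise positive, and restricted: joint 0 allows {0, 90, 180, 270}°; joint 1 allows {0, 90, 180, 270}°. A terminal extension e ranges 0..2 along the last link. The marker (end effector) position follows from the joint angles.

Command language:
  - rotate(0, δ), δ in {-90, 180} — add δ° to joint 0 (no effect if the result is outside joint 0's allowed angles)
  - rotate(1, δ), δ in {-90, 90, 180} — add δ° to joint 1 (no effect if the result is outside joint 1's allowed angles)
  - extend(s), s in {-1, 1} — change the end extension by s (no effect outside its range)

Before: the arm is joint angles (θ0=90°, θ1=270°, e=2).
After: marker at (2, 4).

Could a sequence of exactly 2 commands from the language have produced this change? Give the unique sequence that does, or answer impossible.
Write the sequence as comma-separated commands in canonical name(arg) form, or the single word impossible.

extend(1), extend(-1)

key: order matters: swapping extend(1) and extend(-1) lands elsewhere
initial: joint angles (θ0=90°, θ1=270°, e=2)
1. extend(1) → joint angles (θ0=90°, θ1=270°, e=2)
2. extend(-1) → joint angles (θ0=90°, θ1=270°, e=1)
no rival 2-sequence matches.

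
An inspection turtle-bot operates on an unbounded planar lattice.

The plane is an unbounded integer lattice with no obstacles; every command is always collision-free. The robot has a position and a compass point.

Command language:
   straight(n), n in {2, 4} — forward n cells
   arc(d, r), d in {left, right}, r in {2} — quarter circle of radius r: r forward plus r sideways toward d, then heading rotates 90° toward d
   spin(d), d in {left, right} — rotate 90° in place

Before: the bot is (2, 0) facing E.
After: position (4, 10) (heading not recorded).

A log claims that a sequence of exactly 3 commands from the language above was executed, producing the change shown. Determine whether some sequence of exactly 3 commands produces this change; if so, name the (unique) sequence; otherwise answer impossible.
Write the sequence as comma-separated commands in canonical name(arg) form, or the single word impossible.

arc(left, 2), straight(4), straight(4)

key: running straight(4) before arc(left, 2) would end elsewhere — order is forced
t0: (2, 0) facing E
1. arc(left, 2) → (4, 2) facing N
2. straight(4) → (4, 6) facing N
3. straight(4) → (4, 10) facing N
no rival 3-sequence matches.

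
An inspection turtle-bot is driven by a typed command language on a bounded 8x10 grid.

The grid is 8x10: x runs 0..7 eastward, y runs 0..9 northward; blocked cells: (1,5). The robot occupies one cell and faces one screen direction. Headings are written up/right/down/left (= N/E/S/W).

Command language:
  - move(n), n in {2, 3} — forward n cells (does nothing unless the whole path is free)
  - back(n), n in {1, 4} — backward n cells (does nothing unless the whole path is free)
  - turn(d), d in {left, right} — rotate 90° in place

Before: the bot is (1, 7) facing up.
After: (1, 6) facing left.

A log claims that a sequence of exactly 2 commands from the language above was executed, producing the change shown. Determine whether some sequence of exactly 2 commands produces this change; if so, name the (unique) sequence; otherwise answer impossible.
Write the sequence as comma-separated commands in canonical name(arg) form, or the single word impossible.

key: cell and facing (now W) both changed — the 2 commands mix motion and turning
t0: (1, 7) facing up
[1] after back(1): (1, 6) facing up
[2] after turn(left): (1, 6) facing left
uniquely the one of 36 2-step routes that fits.

back(1), turn(left)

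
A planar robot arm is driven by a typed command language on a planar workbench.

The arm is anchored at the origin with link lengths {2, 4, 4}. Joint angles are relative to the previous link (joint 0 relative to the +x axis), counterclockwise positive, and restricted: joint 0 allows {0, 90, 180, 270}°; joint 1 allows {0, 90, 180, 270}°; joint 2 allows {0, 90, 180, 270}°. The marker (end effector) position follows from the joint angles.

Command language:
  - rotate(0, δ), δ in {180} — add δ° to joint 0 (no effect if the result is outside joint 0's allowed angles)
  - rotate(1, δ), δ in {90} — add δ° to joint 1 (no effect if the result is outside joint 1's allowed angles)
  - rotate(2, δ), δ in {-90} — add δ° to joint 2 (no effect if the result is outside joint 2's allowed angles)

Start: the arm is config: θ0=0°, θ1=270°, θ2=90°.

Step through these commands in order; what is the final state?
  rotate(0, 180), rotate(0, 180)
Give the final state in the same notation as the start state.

begin: config: θ0=0°, θ1=270°, θ2=90°
step 1 (rotate(0, 180)): config: θ0=180°, θ1=270°, θ2=90°
step 2 (rotate(0, 180)): config: θ0=0°, θ1=270°, θ2=90°

config: θ0=0°, θ1=270°, θ2=90°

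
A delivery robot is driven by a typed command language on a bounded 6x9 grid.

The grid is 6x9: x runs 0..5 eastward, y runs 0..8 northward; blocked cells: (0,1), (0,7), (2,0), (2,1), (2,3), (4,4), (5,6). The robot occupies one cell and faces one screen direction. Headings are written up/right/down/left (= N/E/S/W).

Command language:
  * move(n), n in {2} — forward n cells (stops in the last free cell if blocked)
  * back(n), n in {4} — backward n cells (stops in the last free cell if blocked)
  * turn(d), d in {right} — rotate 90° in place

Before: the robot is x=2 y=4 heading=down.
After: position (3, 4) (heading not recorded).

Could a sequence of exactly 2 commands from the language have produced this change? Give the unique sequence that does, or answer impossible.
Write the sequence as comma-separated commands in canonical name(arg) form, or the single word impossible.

key: back(4) is stopped early by the blocked cell at (4,4)
begin: x=2 y=4 heading=down
step 1 (turn(right)): x=2 y=4 heading=left
step 2 (back(4)): x=3 y=4 heading=left
all 9 alternatives checked — unique.

turn(right), back(4)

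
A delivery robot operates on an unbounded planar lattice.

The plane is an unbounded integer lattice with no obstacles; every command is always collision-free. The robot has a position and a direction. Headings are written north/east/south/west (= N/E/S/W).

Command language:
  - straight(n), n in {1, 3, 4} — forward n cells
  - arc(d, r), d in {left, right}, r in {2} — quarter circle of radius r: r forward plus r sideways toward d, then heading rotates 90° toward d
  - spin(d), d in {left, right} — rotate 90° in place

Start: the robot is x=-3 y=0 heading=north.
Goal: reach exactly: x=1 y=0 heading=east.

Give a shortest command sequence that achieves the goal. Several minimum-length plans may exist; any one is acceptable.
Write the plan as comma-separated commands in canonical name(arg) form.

spin(right), straight(4)

from: x=-3 y=0 heading=north
1. spin(right) → x=-3 y=0 heading=east
2. straight(4) → x=1 y=0 heading=east
nothing shorter than 2 reaches the goal.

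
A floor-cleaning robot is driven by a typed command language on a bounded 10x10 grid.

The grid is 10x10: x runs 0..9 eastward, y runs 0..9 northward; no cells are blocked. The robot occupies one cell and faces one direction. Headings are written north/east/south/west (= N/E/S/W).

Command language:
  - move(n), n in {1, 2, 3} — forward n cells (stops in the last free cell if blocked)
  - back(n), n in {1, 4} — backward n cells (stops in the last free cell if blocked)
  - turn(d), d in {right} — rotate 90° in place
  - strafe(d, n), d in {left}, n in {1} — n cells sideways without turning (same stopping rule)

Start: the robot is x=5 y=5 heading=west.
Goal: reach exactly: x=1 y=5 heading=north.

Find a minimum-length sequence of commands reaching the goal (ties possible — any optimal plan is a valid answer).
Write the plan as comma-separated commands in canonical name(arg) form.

start: x=5 y=5 heading=west
step 1 (move(2)): x=3 y=5 heading=west
step 2 (move(2)): x=1 y=5 heading=west
step 3 (turn(right)): x=1 y=5 heading=north
nothing shorter than 3 reaches the goal.

move(2), move(2), turn(right)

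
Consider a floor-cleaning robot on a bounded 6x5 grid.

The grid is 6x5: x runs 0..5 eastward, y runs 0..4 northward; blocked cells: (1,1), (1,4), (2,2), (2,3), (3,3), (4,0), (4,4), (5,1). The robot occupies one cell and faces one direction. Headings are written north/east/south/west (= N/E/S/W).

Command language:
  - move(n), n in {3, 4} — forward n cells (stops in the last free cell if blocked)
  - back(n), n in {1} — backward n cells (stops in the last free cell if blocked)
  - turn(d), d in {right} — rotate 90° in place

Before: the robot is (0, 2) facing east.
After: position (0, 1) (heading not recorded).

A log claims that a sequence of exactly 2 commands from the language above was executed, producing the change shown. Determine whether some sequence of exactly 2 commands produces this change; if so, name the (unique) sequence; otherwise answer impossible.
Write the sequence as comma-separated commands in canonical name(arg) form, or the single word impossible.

no 2-step route produces this change.

impossible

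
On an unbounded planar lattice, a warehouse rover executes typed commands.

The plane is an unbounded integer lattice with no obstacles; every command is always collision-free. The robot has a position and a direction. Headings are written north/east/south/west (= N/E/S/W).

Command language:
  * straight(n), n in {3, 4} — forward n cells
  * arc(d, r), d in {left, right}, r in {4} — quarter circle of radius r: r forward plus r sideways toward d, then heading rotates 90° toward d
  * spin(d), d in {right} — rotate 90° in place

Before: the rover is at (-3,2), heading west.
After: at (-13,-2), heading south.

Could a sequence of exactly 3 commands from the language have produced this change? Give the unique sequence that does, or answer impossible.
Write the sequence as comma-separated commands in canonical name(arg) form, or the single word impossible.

straight(3), straight(3), arc(left, 4)

key: cell and facing (now S) both changed — the 3 commands mix motion and turning
begin: at (-3,2), heading west
1. straight(3) → at (-6,2), heading west
2. straight(3) → at (-9,2), heading west
3. arc(left, 4) → at (-13,-2), heading south
all 125 alternatives checked — unique.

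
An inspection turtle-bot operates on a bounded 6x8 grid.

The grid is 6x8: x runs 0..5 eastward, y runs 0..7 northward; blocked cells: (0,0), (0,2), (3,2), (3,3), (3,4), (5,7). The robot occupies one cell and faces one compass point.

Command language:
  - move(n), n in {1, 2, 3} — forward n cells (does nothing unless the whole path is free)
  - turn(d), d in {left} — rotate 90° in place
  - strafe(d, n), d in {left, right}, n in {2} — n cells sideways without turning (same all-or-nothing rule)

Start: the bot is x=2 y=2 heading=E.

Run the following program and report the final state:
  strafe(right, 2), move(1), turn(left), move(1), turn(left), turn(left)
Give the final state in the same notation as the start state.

initial: x=2 y=2 heading=E
step 1 (strafe(right, 2)): x=2 y=0 heading=E
step 2 (move(1)): x=3 y=0 heading=E
step 3 (turn(left)): x=3 y=0 heading=N
step 4 (move(1)): x=3 y=1 heading=N
step 5 (turn(left)): x=3 y=1 heading=W
step 6 (turn(left)): x=3 y=1 heading=S

x=3 y=1 heading=S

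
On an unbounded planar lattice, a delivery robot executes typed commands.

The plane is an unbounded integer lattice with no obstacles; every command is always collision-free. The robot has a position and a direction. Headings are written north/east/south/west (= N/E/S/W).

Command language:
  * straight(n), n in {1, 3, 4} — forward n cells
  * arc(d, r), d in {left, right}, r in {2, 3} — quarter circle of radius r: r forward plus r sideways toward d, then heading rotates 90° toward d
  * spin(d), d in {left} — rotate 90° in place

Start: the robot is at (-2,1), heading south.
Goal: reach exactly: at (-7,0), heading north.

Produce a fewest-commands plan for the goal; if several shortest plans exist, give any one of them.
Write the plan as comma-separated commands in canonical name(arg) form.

arc(right, 3), arc(right, 2)

begin: at (-2,1), heading south
[1] after arc(right, 3): at (-5,-2), heading west
[2] after arc(right, 2): at (-7,0), heading north
minimal: 2 command(s), checked below 2.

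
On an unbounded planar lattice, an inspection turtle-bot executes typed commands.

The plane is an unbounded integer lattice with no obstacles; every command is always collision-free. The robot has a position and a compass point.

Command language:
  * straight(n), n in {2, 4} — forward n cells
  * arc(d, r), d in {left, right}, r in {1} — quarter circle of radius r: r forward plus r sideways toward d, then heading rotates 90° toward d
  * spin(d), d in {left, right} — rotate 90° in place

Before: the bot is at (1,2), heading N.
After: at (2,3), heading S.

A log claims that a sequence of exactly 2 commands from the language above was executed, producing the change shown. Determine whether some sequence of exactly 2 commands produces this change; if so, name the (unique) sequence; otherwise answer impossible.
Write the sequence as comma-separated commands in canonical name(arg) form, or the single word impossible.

key: running spin(right) before arc(right, 1) would end elsewhere — order is forced
from: at (1,2), heading N
1. arc(right, 1) → at (2,3), heading E
2. spin(right) → at (2,3), heading S
no other 2-command option fits: unique.

arc(right, 1), spin(right)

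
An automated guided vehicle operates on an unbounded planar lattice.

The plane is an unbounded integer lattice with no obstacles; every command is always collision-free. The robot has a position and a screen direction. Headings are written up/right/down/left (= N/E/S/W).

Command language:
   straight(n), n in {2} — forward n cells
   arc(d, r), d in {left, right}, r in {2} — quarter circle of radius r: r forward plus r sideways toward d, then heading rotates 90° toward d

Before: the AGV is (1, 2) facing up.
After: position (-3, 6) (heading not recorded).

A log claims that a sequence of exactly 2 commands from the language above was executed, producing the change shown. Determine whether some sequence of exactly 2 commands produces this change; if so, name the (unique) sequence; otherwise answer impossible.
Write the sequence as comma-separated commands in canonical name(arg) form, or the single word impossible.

arc(left, 2), arc(right, 2)

key: order matters: swapping arc(left, 2) and arc(right, 2) lands elsewhere
from: (1, 2) facing up
[1] after arc(left, 2): (-1, 4) facing left
[2] after arc(right, 2): (-3, 6) facing up
no rival 2-sequence matches.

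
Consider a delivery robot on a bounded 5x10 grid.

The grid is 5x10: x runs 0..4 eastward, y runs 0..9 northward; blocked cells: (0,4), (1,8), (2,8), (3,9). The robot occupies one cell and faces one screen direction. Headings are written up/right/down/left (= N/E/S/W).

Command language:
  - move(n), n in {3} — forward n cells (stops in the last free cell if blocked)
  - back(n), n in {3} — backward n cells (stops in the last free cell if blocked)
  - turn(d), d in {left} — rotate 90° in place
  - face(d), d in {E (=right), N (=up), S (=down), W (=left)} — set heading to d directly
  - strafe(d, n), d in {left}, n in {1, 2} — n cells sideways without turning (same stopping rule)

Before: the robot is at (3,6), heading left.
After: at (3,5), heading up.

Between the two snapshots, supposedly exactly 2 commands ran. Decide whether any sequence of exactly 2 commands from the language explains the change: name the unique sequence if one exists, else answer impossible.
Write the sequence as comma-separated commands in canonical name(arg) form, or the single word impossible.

strafe(left, 1), face(N)

key: running face(N) before strafe(left, 1) would end elsewhere — order is forced
from: at (3,6), heading left
step 1 (strafe(left, 1)): at (3,5), heading left
step 2 (face(N)): at (3,5), heading up
no rival 2-sequence matches.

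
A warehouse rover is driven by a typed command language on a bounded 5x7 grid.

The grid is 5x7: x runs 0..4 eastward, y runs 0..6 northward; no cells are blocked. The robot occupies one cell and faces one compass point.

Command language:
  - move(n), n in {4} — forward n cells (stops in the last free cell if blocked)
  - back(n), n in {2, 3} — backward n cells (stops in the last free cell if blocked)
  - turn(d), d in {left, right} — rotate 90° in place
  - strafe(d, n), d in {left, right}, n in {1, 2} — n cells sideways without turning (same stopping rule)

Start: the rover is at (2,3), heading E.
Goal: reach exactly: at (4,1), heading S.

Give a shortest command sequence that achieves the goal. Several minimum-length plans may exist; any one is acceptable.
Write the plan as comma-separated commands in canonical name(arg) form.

start: at (2,3), heading E
[1] after move(4): at (4,3), heading E
[2] after strafe(right, 2): at (4,1), heading E
[3] after turn(right): at (4,1), heading S
minimal: 3 command(s), checked below 3.

move(4), strafe(right, 2), turn(right)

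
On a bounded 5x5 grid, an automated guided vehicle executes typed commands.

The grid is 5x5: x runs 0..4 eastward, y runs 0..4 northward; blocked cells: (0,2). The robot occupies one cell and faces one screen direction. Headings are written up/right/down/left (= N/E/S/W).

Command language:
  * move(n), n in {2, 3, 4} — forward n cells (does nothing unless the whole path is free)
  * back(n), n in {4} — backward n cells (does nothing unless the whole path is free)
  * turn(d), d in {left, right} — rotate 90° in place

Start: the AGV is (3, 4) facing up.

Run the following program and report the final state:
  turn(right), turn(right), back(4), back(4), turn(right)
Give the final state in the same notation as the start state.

begin: (3, 4) facing up
[1] after turn(right): (3, 4) facing right
[2] after turn(right): (3, 4) facing down
[3] after back(4): (3, 4) facing down
[4] after back(4): (3, 4) facing down
[5] after turn(right): (3, 4) facing left

(3, 4) facing left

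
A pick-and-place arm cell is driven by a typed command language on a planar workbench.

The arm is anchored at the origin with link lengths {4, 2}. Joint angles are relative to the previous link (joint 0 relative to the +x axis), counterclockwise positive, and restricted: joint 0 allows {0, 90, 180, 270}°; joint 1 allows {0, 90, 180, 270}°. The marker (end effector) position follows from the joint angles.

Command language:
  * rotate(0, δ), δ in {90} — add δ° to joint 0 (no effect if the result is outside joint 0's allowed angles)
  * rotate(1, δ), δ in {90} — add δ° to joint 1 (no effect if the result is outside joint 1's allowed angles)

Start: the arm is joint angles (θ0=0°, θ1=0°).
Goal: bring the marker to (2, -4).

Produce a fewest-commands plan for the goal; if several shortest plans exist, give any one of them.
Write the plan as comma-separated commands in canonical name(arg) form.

rotate(0, 90), rotate(0, 90), rotate(0, 90), rotate(1, 90)

t0: joint angles (θ0=0°, θ1=0°)
t=1 rotate(0, 90) ⇒ joint angles (θ0=90°, θ1=0°)
t=2 rotate(0, 90) ⇒ joint angles (θ0=180°, θ1=0°)
t=3 rotate(0, 90) ⇒ joint angles (θ0=270°, θ1=0°)
t=4 rotate(1, 90) ⇒ joint angles (θ0=270°, θ1=90°)
minimal: 4 command(s), checked below 4.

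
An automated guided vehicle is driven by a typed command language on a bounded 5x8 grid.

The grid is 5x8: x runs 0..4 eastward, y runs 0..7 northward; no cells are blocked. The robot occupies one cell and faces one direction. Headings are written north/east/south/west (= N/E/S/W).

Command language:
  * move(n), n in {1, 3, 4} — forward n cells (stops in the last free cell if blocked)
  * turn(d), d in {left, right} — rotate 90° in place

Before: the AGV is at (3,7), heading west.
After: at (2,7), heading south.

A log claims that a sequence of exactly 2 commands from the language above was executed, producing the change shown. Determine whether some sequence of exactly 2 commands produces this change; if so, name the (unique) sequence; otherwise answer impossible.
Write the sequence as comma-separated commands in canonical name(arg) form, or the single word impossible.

move(1), turn(left)

key: order matters: swapping move(1) and turn(left) lands elsewhere
t0: at (3,7), heading west
t=1 move(1) ⇒ at (2,7), heading west
t=2 turn(left) ⇒ at (2,7), heading south
uniquely the one of 25 2-step routes that fits.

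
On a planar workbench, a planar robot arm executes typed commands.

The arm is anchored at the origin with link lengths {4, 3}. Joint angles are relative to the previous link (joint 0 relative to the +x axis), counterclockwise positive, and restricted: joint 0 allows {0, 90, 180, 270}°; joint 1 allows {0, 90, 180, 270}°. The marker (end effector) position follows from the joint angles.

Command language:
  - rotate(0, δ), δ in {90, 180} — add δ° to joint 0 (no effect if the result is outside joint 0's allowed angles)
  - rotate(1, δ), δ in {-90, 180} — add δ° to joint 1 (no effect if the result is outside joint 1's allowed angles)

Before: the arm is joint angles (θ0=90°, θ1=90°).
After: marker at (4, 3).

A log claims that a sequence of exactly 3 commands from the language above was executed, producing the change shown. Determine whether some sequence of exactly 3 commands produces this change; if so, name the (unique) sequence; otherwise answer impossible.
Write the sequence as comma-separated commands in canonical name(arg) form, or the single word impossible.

rotate(0, 90), rotate(0, 90), rotate(0, 90)

begin: joint angles (θ0=90°, θ1=90°)
t=1 rotate(0, 90) ⇒ joint angles (θ0=180°, θ1=90°)
t=2 rotate(0, 90) ⇒ joint angles (θ0=270°, θ1=90°)
t=3 rotate(0, 90) ⇒ joint angles (θ0=0°, θ1=90°)
no other 3-command option fits: unique.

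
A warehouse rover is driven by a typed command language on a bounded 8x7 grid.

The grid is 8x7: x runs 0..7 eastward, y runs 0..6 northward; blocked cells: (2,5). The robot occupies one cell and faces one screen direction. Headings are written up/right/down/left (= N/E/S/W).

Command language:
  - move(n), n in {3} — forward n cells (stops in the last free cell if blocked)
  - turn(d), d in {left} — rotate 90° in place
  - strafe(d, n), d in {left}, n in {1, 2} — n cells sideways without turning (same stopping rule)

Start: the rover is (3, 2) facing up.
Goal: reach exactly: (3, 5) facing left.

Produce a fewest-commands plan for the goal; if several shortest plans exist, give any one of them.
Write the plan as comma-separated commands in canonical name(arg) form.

start: (3, 2) facing up
step 1 (move(3)): (3, 5) facing up
step 2 (turn(left)): (3, 5) facing left
minimal: 2 command(s), checked below 2.

move(3), turn(left)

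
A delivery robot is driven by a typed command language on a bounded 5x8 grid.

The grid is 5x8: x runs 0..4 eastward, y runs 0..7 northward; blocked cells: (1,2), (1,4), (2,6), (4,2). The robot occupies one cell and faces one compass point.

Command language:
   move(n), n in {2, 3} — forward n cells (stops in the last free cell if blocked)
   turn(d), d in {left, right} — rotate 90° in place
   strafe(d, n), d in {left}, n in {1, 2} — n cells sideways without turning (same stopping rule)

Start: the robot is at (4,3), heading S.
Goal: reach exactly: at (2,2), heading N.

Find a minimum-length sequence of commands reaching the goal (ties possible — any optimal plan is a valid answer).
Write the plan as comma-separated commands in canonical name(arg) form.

t0: at (4,3), heading S
t=1 turn(right) ⇒ at (4,3), heading W
t=2 move(2) ⇒ at (2,3), heading W
t=3 strafe(left, 1) ⇒ at (2,2), heading W
t=4 turn(right) ⇒ at (2,2), heading N
nothing shorter than 4 reaches the goal.

turn(right), move(2), strafe(left, 1), turn(right)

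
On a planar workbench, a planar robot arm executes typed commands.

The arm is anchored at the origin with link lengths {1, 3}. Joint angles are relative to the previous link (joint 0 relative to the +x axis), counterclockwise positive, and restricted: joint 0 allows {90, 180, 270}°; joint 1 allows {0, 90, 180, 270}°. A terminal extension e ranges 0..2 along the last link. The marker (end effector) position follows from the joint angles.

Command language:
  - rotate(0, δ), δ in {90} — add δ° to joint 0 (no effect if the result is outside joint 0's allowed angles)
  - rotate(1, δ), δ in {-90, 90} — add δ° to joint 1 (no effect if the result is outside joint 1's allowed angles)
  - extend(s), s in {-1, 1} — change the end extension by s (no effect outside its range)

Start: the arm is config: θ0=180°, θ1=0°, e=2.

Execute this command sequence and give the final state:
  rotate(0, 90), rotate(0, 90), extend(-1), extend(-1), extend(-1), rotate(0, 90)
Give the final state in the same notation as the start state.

start: config: θ0=180°, θ1=0°, e=2
step 1 (rotate(0, 90)): config: θ0=270°, θ1=0°, e=2
step 2 (rotate(0, 90)): config: θ0=270°, θ1=0°, e=2
step 3 (extend(-1)): config: θ0=270°, θ1=0°, e=1
step 4 (extend(-1)): config: θ0=270°, θ1=0°, e=0
step 5 (extend(-1)): config: θ0=270°, θ1=0°, e=0
step 6 (rotate(0, 90)): config: θ0=270°, θ1=0°, e=0

config: θ0=270°, θ1=0°, e=0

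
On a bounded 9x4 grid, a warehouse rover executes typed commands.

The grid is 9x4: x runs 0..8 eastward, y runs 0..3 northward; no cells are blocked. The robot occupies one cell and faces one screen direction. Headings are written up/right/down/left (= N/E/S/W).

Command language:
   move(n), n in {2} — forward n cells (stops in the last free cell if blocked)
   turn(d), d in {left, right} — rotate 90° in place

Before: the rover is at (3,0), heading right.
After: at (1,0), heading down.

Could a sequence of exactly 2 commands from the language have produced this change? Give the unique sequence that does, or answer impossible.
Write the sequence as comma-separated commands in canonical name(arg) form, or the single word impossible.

no 2-step route produces this change.

impossible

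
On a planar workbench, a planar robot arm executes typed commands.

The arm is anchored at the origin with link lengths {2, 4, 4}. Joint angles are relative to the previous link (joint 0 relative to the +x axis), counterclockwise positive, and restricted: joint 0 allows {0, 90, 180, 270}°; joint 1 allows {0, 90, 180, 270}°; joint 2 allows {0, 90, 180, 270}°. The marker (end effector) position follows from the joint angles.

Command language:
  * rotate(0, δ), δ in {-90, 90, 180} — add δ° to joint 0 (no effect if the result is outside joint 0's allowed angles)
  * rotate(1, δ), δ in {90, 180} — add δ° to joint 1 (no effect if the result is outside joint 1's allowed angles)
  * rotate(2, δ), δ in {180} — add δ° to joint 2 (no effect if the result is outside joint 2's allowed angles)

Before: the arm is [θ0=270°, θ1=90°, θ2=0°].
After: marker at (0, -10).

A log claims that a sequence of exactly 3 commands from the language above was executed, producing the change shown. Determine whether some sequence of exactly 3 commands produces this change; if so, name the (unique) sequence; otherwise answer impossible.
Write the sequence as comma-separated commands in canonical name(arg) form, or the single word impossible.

rotate(1, 90), rotate(1, 90), rotate(1, 90)

from: [θ0=270°, θ1=90°, θ2=0°]
[1] after rotate(1, 90): [θ0=270°, θ1=180°, θ2=0°]
[2] after rotate(1, 90): [θ0=270°, θ1=270°, θ2=0°]
[3] after rotate(1, 90): [θ0=270°, θ1=0°, θ2=0°]
uniquely the one of 216 3-step routes that fits.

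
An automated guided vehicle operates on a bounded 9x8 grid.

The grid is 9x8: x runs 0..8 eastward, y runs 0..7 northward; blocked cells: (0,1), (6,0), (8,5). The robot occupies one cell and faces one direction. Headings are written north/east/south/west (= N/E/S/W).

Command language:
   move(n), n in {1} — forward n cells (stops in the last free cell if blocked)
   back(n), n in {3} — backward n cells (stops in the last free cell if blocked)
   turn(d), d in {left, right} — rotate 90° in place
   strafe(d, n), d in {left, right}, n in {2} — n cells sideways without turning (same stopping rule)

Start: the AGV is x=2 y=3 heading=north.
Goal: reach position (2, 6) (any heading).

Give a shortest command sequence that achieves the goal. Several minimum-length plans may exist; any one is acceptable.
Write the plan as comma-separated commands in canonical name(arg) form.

initial: x=2 y=3 heading=north
t=1 move(1) ⇒ x=2 y=4 heading=north
t=2 move(1) ⇒ x=2 y=5 heading=north
t=3 move(1) ⇒ x=2 y=6 heading=north
no 2-step plan works, so 3 is optimal.

move(1), move(1), move(1)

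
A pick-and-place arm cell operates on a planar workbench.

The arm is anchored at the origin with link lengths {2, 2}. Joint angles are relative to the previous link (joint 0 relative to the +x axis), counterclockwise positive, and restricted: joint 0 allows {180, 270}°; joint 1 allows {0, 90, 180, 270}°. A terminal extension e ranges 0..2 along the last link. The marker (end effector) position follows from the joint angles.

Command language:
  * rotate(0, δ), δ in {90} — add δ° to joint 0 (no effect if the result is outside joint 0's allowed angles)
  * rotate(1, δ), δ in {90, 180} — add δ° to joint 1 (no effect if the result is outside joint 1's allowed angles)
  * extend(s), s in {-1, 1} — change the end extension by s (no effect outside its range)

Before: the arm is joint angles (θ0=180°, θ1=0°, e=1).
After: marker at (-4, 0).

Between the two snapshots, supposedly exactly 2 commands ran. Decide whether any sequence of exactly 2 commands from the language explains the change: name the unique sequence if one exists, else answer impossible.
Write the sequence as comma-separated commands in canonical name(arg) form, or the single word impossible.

extend(-1), extend(-1)

start: joint angles (θ0=180°, θ1=0°, e=1)
[1] after extend(-1): joint angles (θ0=180°, θ1=0°, e=0)
[2] after extend(-1): joint angles (θ0=180°, θ1=0°, e=0)
no rival 2-sequence matches.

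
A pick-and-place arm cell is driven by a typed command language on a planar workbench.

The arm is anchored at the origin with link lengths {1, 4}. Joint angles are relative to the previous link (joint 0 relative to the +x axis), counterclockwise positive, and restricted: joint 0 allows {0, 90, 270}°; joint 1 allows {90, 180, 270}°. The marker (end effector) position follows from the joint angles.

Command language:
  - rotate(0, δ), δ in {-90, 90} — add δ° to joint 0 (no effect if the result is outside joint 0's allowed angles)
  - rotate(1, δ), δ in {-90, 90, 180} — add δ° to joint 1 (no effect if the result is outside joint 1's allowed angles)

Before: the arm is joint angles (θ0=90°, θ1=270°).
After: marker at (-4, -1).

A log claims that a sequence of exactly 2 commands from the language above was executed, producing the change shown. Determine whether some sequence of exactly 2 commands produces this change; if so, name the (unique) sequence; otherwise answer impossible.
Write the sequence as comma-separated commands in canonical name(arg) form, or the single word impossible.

rotate(0, -90), rotate(0, -90)

initial: joint angles (θ0=90°, θ1=270°)
step 1 (rotate(0, -90)): joint angles (θ0=0°, θ1=270°)
step 2 (rotate(0, -90)): joint angles (θ0=270°, θ1=270°)
uniquely the one of 25 2-step routes that fits.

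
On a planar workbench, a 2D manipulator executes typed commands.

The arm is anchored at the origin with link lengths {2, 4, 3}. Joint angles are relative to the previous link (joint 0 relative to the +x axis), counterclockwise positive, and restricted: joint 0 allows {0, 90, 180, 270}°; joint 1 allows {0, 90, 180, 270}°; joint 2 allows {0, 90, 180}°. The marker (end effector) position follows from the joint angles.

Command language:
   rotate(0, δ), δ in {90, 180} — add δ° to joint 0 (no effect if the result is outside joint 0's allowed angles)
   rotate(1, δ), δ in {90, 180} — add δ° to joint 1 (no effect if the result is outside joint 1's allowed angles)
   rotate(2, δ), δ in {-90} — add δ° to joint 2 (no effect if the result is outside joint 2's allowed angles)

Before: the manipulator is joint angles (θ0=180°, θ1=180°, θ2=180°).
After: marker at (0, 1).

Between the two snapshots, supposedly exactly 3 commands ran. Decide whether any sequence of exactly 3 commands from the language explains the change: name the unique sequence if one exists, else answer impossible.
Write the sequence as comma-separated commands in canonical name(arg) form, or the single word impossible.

rotate(0, 90), rotate(0, 90), rotate(0, 90)

initial: joint angles (θ0=180°, θ1=180°, θ2=180°)
t=1 rotate(0, 90) ⇒ joint angles (θ0=270°, θ1=180°, θ2=180°)
t=2 rotate(0, 90) ⇒ joint angles (θ0=0°, θ1=180°, θ2=180°)
t=3 rotate(0, 90) ⇒ joint angles (θ0=90°, θ1=180°, θ2=180°)
no other 3-command option fits: unique.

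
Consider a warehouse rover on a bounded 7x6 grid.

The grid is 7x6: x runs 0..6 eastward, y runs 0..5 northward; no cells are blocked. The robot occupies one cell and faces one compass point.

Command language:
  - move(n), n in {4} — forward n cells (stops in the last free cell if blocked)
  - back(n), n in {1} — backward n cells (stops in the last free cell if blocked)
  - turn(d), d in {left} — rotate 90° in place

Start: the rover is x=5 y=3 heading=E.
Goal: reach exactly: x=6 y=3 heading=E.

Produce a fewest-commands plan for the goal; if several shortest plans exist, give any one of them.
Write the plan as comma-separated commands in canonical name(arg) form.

move(4)

initial: x=5 y=3 heading=E
step 1 (move(4)): x=6 y=3 heading=E
shorter routes all fall short; 1 is best.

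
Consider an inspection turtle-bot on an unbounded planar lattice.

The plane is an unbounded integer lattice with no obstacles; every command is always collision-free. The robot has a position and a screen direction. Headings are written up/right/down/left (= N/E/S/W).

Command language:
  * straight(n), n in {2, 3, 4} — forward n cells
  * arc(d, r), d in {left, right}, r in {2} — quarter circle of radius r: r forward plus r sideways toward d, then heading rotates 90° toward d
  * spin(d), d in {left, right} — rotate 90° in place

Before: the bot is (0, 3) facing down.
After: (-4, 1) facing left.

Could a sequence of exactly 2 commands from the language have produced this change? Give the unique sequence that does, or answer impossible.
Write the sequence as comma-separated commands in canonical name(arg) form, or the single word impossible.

arc(right, 2), straight(2)

key: running straight(2) before arc(right, 2) would end elsewhere — order is forced
from: (0, 3) facing down
t=1 arc(right, 2) ⇒ (-2, 1) facing left
t=2 straight(2) ⇒ (-4, 1) facing left
uniquely the one of 49 2-step routes that fits.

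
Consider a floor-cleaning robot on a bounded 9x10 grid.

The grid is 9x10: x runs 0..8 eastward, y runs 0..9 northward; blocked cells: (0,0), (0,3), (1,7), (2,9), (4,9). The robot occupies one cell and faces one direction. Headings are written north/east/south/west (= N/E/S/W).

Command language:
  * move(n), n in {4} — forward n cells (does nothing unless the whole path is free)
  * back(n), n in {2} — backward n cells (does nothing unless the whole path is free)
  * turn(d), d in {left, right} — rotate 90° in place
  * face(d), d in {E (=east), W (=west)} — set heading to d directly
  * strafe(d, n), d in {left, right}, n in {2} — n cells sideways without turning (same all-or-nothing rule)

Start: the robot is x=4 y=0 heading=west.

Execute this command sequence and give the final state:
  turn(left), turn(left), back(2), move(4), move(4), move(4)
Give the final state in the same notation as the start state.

x=6 y=0 heading=east

initial: x=4 y=0 heading=west
step 1 (turn(left)): x=4 y=0 heading=south
step 2 (turn(left)): x=4 y=0 heading=east
step 3 (back(2)): x=2 y=0 heading=east
step 4 (move(4)): x=6 y=0 heading=east
step 5 (move(4)): x=6 y=0 heading=east
step 6 (move(4)): x=6 y=0 heading=east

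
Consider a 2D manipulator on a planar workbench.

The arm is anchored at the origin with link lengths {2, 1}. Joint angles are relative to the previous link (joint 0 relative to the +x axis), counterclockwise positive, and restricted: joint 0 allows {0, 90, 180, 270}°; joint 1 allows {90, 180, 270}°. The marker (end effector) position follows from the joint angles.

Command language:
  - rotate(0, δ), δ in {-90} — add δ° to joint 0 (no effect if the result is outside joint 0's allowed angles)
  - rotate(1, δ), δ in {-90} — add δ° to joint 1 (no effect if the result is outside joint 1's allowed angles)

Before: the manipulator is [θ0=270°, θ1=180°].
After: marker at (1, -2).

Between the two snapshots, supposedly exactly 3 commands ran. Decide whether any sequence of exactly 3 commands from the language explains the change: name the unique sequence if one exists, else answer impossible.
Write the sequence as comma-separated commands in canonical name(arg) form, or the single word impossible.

rotate(1, -90), rotate(1, -90), rotate(1, -90)

from: [θ0=270°, θ1=180°]
t=1 rotate(1, -90) ⇒ [θ0=270°, θ1=90°]
t=2 rotate(1, -90) ⇒ [θ0=270°, θ1=90°]
t=3 rotate(1, -90) ⇒ [θ0=270°, θ1=90°]
no rival 3-sequence matches.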